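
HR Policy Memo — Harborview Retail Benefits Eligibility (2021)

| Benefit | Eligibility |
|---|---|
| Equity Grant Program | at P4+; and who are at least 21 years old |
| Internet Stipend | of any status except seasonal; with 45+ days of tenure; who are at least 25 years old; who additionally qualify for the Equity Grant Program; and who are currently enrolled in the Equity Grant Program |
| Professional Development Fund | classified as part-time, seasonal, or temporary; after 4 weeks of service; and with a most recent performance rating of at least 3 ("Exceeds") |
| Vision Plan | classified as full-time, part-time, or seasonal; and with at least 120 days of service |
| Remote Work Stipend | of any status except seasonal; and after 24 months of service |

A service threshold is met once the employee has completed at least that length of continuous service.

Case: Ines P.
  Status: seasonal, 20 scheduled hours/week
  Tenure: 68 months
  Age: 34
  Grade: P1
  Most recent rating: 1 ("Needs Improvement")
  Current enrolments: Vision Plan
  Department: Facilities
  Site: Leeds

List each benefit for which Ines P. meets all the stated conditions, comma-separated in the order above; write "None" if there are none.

Equity Grant Program — grade P1 < P4 ✗ → not eligible.
Internet Stipend — status seasonal ✗ (excluded) → not eligible.
Professional Development Fund — status seasonal ✓; service 68 months ≥ 4 weeks (≈28 days) ✓; rating 1 < 3 ✗ → not eligible.
Vision Plan — status seasonal ✓; service 68 months ≥ 120 days ✓ → eligible.
Remote Work Stipend — status seasonal ✗ (excluded) → not eligible.

Vision Plan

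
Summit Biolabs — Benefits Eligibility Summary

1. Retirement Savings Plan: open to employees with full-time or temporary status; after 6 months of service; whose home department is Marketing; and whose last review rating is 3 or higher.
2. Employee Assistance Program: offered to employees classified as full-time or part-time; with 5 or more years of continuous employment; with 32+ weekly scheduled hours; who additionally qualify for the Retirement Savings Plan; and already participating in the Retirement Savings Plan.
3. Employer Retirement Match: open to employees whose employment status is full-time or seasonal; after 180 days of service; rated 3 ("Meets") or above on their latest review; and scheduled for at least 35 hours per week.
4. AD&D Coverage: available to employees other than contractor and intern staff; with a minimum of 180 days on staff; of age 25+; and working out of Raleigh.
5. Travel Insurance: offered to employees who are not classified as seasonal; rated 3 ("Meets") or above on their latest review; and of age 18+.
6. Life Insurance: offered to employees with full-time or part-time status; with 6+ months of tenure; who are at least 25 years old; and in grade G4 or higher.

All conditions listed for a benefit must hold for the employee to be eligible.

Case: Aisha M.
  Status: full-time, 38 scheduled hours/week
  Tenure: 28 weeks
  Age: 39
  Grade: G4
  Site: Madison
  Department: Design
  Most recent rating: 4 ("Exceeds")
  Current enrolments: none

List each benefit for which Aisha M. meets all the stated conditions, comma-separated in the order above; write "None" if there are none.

Employer Retirement Match, Travel Insurance, Life Insurance

Retirement Savings Plan — status full-time ✓; service 28 weeks ≥ 6 months (≈180 days) ✓; dept Design ✗ → not eligible.
Employee Assistance Program — status full-time ✓; service 28 weeks < 5 years (≈1825 days) ✗ → not eligible.
Employer Retirement Match — status full-time ✓; service 28 weeks ≥ 180 days ✓; rating 4 ≥ 3 ✓; 38 hrs/wk ≥ 35 ✓ → eligible.
AD&D Coverage — status full-time ✓ (not excluded); service 28 weeks ≥ 180 days ✓; age 39 ≥ 25 ✓; site Madison ✗ (not Raleigh) → not eligible.
Travel Insurance — status full-time ✓ (not excluded); rating 4 ≥ 3 ✓; age 39 ≥ 18 ✓ → eligible.
Life Insurance — status full-time ✓; service 28 weeks ≥ 6 months (≈180 days) ✓; age 39 ≥ 25 ✓; grade G4 ≥ G4 ✓ → eligible.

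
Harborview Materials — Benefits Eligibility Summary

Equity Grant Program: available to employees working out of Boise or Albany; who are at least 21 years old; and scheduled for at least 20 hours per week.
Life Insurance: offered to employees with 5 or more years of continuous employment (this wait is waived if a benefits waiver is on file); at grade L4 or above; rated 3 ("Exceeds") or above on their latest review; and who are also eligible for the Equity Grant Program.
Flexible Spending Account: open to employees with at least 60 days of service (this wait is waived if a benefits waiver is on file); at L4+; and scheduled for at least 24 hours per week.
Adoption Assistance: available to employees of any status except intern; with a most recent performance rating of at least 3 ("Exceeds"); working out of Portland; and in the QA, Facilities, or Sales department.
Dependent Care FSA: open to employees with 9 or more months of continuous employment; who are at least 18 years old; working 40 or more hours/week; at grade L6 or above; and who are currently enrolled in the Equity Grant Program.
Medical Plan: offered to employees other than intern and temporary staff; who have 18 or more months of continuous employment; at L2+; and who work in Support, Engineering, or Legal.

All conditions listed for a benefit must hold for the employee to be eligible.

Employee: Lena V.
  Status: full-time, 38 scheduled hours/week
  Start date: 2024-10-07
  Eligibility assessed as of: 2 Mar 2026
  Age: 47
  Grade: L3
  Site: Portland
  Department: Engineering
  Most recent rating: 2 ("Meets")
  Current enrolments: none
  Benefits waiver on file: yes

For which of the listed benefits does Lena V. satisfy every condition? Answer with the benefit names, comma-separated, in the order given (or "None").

None

Service from 2024-10-07 to 2 Mar 2026: 511 days.
Equity Grant Program — site Portland ✗ (not Boise or Albany) → not eligible.
Life Insurance — benefits waiver on file ✓; grade L3 < L4 ✗ → not eligible.
Flexible Spending Account — benefits waiver on file ✓; grade L3 < L4 ✗ → not eligible.
Adoption Assistance — status full-time ✓ (not excluded); rating 2 < 3 ✗ → not eligible.
Dependent Care FSA — service 511 days ≥ 9 months (≈270 days) ✓; age 47 ≥ 18 ✓; 38 hrs/wk < 40 ✗ → not eligible.
Medical Plan — status full-time ✓ (not excluded); service 511 days < 18 months (≈540 days) ✗ → not eligible.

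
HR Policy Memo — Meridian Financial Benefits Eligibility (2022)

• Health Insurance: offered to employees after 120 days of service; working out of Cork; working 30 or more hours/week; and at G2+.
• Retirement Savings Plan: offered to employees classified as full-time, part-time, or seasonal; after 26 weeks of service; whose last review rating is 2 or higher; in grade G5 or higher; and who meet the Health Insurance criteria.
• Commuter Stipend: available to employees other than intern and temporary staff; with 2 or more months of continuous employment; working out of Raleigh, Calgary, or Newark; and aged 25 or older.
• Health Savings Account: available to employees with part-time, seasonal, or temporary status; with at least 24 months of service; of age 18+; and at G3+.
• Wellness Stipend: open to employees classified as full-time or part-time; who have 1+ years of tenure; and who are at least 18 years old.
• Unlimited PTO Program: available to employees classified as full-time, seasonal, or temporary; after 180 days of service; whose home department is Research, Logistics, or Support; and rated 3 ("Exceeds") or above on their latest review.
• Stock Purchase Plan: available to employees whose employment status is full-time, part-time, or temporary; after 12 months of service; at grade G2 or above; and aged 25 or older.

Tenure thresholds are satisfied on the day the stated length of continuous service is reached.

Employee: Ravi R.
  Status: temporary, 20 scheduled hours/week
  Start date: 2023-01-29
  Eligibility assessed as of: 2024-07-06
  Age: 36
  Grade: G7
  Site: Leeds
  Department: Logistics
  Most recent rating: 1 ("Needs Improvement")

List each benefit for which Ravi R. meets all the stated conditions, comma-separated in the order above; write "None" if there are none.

Stock Purchase Plan

Service from 2023-01-29 to 2024-07-06: 524 days.
Health Insurance — service 524 days ≥ 120 days ✓; site Leeds ✗ (not Cork) → not eligible.
Retirement Savings Plan — status temporary ✗ (requires full-time, part-time, or seasonal) → not eligible.
Commuter Stipend — status temporary ✗ (excluded) → not eligible.
Health Savings Account — status temporary ✓; service 524 days < 24 months (≈720 days) ✗ → not eligible.
Wellness Stipend — status temporary ✗ (requires full-time or part-time) → not eligible.
Unlimited PTO Program — status temporary ✓; service 524 days ≥ 180 days ✓; dept Logistics ✓; rating 1 < 3 ✗ → not eligible.
Stock Purchase Plan — status temporary ✓; service 524 days ≥ 12 months (≈360 days) ✓; grade G7 ≥ G2 ✓; age 36 ≥ 25 ✓ → eligible.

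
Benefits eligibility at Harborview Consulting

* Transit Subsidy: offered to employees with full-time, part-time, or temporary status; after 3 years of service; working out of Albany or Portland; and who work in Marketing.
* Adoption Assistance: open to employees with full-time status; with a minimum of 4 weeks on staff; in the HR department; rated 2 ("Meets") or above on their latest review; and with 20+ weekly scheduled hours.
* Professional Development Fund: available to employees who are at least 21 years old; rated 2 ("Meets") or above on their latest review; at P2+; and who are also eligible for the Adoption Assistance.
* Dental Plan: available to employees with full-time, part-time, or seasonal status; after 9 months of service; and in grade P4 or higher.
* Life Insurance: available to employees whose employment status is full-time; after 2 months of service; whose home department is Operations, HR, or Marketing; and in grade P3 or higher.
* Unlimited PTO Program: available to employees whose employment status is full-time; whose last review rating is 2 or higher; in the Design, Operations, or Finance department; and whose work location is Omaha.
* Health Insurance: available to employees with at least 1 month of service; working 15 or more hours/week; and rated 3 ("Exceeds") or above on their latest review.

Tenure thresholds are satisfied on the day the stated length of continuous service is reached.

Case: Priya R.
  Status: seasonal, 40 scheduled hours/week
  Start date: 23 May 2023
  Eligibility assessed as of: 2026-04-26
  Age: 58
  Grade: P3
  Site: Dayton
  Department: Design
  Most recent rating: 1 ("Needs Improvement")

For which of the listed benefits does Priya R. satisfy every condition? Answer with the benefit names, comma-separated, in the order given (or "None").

Service from 23 May 2023 to 2026-04-26: 1069 days.
Transit Subsidy — status seasonal ✗ (requires full-time, part-time, or temporary) → not eligible.
Adoption Assistance — status seasonal ✗ (requires full-time) → not eligible.
Professional Development Fund — age 58 ≥ 21 ✓; rating 1 < 2 ✗ → not eligible.
Dental Plan — status seasonal ✓; service 1069 days ≥ 9 months (≈270 days) ✓; grade P3 < P4 ✗ → not eligible.
Life Insurance — status seasonal ✗ (requires full-time) → not eligible.
Unlimited PTO Program — status seasonal ✗ (requires full-time) → not eligible.
Health Insurance — service 1069 days ≥ 1 month (≈30 days) ✓; 40 hrs/wk ≥ 15 ✓; rating 1 < 3 ✗ → not eligible.

None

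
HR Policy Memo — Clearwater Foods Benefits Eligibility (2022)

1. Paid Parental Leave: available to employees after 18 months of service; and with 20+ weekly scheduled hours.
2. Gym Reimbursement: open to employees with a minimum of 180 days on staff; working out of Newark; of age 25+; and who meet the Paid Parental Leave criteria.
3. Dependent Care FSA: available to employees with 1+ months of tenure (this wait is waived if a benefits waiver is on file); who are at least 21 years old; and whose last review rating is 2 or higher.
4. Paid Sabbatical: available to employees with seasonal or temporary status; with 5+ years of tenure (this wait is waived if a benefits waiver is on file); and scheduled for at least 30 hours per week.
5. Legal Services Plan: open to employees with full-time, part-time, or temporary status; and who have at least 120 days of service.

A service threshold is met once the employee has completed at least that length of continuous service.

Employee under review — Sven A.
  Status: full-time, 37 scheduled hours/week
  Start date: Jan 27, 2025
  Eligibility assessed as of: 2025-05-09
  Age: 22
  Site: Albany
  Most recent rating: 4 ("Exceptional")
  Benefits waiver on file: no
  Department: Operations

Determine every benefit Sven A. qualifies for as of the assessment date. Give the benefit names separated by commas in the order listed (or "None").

Service from Jan 27, 2025 to 2025-05-09: 102 days.
Paid Parental Leave — service 102 days < 18 months (≈540 days) ✗ → not eligible.
Gym Reimbursement — service 102 days < 180 days ✗ → not eligible.
Dependent Care FSA — no waiver, service 102 days ≥ 1 month (≈30 days) ✓; age 22 ≥ 21 ✓; rating 4 ≥ 2 ✓ → eligible.
Paid Sabbatical — status full-time ✗ (requires seasonal or temporary) → not eligible.
Legal Services Plan — status full-time ✓; service 102 days < 120 days ✗ → not eligible.

Dependent Care FSA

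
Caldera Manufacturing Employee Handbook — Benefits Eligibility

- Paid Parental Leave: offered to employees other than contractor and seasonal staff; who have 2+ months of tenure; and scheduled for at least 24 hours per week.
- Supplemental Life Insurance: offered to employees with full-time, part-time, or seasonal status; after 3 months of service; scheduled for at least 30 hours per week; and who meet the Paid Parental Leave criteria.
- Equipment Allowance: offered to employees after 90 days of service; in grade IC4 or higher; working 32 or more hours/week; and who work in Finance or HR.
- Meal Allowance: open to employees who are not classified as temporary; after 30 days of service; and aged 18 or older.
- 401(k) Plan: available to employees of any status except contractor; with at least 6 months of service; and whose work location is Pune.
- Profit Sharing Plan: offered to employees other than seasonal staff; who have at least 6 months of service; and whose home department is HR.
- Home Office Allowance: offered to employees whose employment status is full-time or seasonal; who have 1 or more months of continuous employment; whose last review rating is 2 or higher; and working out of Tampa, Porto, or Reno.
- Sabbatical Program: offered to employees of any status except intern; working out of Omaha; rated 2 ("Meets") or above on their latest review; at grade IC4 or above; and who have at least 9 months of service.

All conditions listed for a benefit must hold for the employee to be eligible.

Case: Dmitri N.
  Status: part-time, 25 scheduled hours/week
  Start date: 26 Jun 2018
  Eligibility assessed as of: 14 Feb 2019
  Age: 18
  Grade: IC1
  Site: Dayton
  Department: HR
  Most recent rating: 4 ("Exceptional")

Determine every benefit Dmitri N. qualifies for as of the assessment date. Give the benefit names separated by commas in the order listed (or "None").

Paid Parental Leave, Meal Allowance, Profit Sharing Plan

Service from 26 Jun 2018 to 14 Feb 2019: 233 days.
Paid Parental Leave — status part-time ✓ (not excluded); service 233 days ≥ 2 months (≈60 days) ✓; 25 hrs/wk ≥ 24 ✓ → eligible.
Supplemental Life Insurance — status part-time ✓; service 233 days ≥ 3 months (≈90 days) ✓; 25 hrs/wk < 30 ✗ → not eligible.
Equipment Allowance — service 233 days ≥ 90 days ✓; grade IC1 < IC4 ✗ → not eligible.
Meal Allowance — status part-time ✓ (not excluded); service 233 days ≥ 30 days ✓; age 18 ≥ 18 ✓ → eligible.
401(k) Plan — status part-time ✓ (not excluded); service 233 days ≥ 6 months (≈180 days) ✓; site Dayton ✗ (not Pune) → not eligible.
Profit Sharing Plan — status part-time ✓ (not excluded); service 233 days ≥ 6 months (≈180 days) ✓; dept HR ✓ → eligible.
Home Office Allowance — status part-time ✗ (requires full-time or seasonal) → not eligible.
Sabbatical Program — status part-time ✓ (not excluded); site Dayton ✗ (not Omaha) → not eligible.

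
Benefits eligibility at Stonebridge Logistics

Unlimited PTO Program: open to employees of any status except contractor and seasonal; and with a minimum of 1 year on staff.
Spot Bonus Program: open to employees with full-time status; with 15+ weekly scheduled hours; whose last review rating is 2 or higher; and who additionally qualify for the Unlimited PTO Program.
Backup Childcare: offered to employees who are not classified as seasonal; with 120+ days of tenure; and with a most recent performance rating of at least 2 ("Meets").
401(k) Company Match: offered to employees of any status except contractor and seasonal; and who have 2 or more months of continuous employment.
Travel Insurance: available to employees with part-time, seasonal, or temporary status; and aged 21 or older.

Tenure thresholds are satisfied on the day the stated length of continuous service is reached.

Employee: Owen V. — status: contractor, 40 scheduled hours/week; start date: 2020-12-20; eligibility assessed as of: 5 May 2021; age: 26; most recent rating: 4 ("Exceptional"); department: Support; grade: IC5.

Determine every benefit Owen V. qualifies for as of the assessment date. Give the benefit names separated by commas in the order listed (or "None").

Backup Childcare

Service from 2020-12-20 to 5 May 2021: 136 days.
Unlimited PTO Program — status contractor ✗ (excluded) → not eligible.
Spot Bonus Program — status contractor ✗ (requires full-time) → not eligible.
Backup Childcare — status contractor ✓ (not excluded); service 136 days ≥ 120 days ✓; rating 4 ≥ 2 ✓ → eligible.
401(k) Company Match — status contractor ✗ (excluded) → not eligible.
Travel Insurance — status contractor ✗ (requires part-time, seasonal, or temporary) → not eligible.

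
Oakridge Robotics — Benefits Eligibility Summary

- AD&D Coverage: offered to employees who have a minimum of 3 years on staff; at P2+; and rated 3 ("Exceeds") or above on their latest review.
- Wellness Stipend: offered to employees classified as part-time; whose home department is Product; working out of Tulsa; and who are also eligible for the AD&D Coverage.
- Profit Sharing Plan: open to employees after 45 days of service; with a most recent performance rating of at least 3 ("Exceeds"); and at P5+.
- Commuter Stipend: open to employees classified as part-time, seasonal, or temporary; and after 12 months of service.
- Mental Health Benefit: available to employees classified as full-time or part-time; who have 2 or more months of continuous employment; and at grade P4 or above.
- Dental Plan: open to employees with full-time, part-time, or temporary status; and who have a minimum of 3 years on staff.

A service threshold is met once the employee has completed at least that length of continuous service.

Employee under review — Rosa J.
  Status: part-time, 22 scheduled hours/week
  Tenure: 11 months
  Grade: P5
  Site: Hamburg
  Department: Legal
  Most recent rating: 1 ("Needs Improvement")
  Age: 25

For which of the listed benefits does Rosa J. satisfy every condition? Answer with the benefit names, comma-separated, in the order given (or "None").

AD&D Coverage — service 11 months < 3 years (≈1095 days) ✗ → not eligible.
Wellness Stipend — status part-time ✓; dept Legal ✗ → not eligible.
Profit Sharing Plan — service 11 months ≥ 45 days ✓; rating 1 < 3 ✗ → not eligible.
Commuter Stipend — status part-time ✓; service 11 months < 12 months ✗ → not eligible.
Mental Health Benefit — status part-time ✓; service 11 months ≥ 2 months ✓; grade P5 ≥ P4 ✓ → eligible.
Dental Plan — status part-time ✓; service 11 months < 3 years (≈1095 days) ✗ → not eligible.

Mental Health Benefit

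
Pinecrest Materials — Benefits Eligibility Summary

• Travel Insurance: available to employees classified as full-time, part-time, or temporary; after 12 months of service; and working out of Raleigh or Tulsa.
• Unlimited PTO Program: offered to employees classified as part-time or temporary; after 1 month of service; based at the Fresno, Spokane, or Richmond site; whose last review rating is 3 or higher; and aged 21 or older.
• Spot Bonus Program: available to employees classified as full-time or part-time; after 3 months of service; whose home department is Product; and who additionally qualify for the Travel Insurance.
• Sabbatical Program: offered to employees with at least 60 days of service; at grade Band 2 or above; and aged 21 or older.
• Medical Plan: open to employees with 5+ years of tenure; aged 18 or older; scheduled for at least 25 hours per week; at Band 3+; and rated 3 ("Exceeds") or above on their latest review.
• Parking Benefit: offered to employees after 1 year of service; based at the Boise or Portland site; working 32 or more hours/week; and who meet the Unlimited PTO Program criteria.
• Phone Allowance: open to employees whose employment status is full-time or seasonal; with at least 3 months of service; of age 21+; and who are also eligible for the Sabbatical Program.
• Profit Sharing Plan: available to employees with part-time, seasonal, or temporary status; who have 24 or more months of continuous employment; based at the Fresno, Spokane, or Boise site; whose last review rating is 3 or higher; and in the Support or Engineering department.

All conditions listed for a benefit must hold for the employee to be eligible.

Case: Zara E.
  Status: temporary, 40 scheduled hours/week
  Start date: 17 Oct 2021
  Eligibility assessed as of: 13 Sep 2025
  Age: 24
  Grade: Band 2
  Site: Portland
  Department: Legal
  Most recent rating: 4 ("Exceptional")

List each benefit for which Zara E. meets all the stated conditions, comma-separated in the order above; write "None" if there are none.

Sabbatical Program

Service from 17 Oct 2021 to 13 Sep 2025: 1427 days.
Travel Insurance — status temporary ✓; service 1427 days ≥ 12 months (≈360 days) ✓; site Portland ✗ (not Raleigh or Tulsa) → not eligible.
Unlimited PTO Program — status temporary ✓; service 1427 days ≥ 1 month (≈30 days) ✓; site Portland ✗ (not Fresno, Spokane, or Richmond) → not eligible.
Spot Bonus Program — status temporary ✗ (requires full-time or part-time) → not eligible.
Sabbatical Program — service 1427 days ≥ 60 days ✓; grade Band 2 ≥ Band 2 ✓; age 24 ≥ 21 ✓ → eligible.
Medical Plan — service 1427 days < 5 years (≈1825 days) ✗ → not eligible.
Parking Benefit — service 1427 days ≥ 1 year (≈365 days) ✓; site Portland ✓; 40 hrs/wk ≥ 32 ✓; not eligible for Unlimited PTO Program ✗ → not eligible.
Phone Allowance — status temporary ✗ (requires full-time or seasonal) → not eligible.
Profit Sharing Plan — status temporary ✓; service 1427 days ≥ 24 months (≈720 days) ✓; site Portland ✗ (not Fresno, Spokane, or Boise) → not eligible.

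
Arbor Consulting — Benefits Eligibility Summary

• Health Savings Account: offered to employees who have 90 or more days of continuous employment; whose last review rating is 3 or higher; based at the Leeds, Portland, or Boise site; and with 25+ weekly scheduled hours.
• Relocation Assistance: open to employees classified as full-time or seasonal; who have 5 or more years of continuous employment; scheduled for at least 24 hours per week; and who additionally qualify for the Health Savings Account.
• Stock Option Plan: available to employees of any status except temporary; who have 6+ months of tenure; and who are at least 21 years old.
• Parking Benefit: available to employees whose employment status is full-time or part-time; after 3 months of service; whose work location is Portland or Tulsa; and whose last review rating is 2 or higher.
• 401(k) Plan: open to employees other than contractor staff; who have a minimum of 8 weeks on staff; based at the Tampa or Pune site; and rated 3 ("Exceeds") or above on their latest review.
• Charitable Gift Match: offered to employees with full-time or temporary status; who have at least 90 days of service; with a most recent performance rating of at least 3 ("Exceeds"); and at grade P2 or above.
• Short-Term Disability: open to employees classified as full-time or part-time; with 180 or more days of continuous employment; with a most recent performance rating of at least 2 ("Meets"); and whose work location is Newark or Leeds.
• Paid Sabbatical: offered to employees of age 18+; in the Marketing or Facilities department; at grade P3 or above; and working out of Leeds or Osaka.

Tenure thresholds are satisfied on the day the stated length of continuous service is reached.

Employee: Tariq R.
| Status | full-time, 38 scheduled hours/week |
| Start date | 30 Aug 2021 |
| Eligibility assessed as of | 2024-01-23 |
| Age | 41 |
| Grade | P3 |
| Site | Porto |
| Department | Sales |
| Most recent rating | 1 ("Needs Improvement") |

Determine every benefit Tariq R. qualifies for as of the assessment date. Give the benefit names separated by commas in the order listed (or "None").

Service from 30 Aug 2021 to 2024-01-23: 876 days.
Health Savings Account — service 876 days ≥ 90 days ✓; rating 1 < 3 ✗ → not eligible.
Relocation Assistance — status full-time ✓; service 876 days < 5 years (≈1825 days) ✗ → not eligible.
Stock Option Plan — status full-time ✓ (not excluded); service 876 days ≥ 6 months (≈180 days) ✓; age 41 ≥ 21 ✓ → eligible.
Parking Benefit — status full-time ✓; service 876 days ≥ 3 months (≈90 days) ✓; site Porto ✗ (not Portland or Tulsa) → not eligible.
401(k) Plan — status full-time ✓ (not excluded); service 876 days ≥ 8 weeks (≈56 days) ✓; site Porto ✗ (not Tampa or Pune) → not eligible.
Charitable Gift Match — status full-time ✓; service 876 days ≥ 90 days ✓; rating 1 < 3 ✗ → not eligible.
Short-Term Disability — status full-time ✓; service 876 days ≥ 180 days ✓; rating 1 < 2 ✗ → not eligible.
Paid Sabbatical — age 41 ≥ 18 ✓; dept Sales ✗ → not eligible.

Stock Option Plan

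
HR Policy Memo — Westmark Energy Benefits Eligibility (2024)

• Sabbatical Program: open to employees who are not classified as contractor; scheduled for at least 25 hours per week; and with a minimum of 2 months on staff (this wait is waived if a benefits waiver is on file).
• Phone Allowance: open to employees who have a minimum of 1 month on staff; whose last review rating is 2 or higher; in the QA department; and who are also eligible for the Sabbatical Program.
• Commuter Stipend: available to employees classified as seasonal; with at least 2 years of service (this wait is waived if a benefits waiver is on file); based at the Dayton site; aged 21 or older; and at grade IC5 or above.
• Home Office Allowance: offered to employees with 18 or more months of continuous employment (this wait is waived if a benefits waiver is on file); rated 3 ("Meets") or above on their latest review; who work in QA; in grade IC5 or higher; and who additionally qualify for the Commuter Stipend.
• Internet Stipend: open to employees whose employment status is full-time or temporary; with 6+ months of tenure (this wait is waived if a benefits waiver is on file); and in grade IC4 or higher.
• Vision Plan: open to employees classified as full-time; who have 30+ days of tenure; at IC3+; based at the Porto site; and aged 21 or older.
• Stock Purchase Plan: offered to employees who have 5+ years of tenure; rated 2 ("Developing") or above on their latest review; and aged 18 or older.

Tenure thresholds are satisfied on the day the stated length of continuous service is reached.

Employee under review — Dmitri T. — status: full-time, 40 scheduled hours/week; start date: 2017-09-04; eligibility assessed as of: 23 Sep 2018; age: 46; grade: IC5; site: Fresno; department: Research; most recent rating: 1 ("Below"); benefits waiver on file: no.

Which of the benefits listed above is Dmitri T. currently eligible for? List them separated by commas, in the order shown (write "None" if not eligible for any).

Service from 2017-09-04 to 23 Sep 2018: 384 days.
Sabbatical Program — status full-time ✓ (not excluded); 40 hrs/wk ≥ 25 ✓; no waiver, service 384 days ≥ 2 months (≈60 days) ✓ → eligible.
Phone Allowance — service 384 days ≥ 1 month (≈30 days) ✓; rating 1 < 2 ✗ → not eligible.
Commuter Stipend — status full-time ✗ (requires seasonal) → not eligible.
Home Office Allowance — no waiver, service 384 days < 18 months (≈540 days) ✗ → not eligible.
Internet Stipend — status full-time ✓; no waiver, service 384 days ≥ 6 months (≈180 days) ✓; grade IC5 ≥ IC4 ✓ → eligible.
Vision Plan — status full-time ✓; service 384 days ≥ 30 days ✓; grade IC5 ≥ IC3 ✓; site Fresno ✗ (not Porto) → not eligible.
Stock Purchase Plan — service 384 days < 5 years (≈1825 days) ✗ → not eligible.

Sabbatical Program, Internet Stipend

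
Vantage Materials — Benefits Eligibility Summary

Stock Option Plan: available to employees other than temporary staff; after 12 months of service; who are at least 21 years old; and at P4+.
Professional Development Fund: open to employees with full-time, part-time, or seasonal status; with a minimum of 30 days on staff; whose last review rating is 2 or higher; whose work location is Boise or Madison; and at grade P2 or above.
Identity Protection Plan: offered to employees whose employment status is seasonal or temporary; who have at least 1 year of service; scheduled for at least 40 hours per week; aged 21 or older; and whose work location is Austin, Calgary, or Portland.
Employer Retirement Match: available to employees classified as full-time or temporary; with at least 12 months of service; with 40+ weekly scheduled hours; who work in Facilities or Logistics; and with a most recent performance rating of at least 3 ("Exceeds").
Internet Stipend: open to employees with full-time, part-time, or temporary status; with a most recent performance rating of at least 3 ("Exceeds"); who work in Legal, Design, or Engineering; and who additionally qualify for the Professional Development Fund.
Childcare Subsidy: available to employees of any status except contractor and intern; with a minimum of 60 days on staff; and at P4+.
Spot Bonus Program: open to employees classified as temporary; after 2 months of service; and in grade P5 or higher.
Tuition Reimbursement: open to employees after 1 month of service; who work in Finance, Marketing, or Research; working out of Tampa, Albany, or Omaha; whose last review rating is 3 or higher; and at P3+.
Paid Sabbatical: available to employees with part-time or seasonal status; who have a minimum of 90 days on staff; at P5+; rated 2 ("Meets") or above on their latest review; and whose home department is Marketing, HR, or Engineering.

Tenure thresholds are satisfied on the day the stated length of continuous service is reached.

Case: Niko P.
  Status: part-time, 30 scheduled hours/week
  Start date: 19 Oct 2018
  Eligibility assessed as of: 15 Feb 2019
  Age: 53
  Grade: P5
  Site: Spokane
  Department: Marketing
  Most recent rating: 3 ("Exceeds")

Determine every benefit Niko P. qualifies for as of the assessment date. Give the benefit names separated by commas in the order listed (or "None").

Service from 19 Oct 2018 to 15 Feb 2019: 119 days.
Stock Option Plan — status part-time ✓ (not excluded); service 119 days < 12 months (≈360 days) ✗ → not eligible.
Professional Development Fund — status part-time ✓; service 119 days ≥ 30 days ✓; rating 3 ≥ 2 ✓; site Spokane ✗ (not Boise or Madison) → not eligible.
Identity Protection Plan — status part-time ✗ (requires seasonal or temporary) → not eligible.
Employer Retirement Match — status part-time ✗ (requires full-time or temporary) → not eligible.
Internet Stipend — status part-time ✓; rating 3 ≥ 3 ✓; dept Marketing ✗ → not eligible.
Childcare Subsidy — status part-time ✓ (not excluded); service 119 days ≥ 60 days ✓; grade P5 ≥ P4 ✓ → eligible.
Spot Bonus Program — status part-time ✗ (requires temporary) → not eligible.
Tuition Reimbursement — service 119 days ≥ 1 month (≈30 days) ✓; dept Marketing ✓; site Spokane ✗ (not Tampa, Albany, or Omaha) → not eligible.
Paid Sabbatical — status part-time ✓; service 119 days ≥ 90 days ✓; grade P5 ≥ P5 ✓; rating 3 ≥ 2 ✓; dept Marketing ✓ → eligible.

Childcare Subsidy, Paid Sabbatical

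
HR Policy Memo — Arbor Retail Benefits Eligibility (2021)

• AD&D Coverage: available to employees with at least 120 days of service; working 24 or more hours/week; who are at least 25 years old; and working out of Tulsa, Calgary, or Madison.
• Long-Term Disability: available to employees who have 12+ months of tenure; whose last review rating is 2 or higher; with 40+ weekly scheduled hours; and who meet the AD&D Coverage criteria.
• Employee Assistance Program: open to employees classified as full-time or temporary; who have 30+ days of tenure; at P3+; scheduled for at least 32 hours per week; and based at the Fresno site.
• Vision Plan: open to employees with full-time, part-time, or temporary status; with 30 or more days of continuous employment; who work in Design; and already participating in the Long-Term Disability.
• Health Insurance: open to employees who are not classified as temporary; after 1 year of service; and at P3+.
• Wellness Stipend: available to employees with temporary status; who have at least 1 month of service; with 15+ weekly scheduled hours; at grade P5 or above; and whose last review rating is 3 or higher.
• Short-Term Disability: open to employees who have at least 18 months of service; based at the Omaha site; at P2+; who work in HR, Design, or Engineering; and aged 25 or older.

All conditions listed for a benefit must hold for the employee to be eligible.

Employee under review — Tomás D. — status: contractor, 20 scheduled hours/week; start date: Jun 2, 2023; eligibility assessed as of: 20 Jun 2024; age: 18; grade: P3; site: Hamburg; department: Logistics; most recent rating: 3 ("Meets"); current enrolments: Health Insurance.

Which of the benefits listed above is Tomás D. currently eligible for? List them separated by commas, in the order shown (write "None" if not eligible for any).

Health Insurance

Service from Jun 2, 2023 to 20 Jun 2024: 384 days.
AD&D Coverage — service 384 days ≥ 120 days ✓; 20 hrs/wk < 24 ✗ → not eligible.
Long-Term Disability — service 384 days ≥ 12 months (≈360 days) ✓; rating 3 ≥ 2 ✓; 20 hrs/wk < 40 ✗ → not eligible.
Employee Assistance Program — status contractor ✗ (requires full-time or temporary) → not eligible.
Vision Plan — status contractor ✗ (requires full-time, part-time, or temporary) → not eligible.
Health Insurance — status contractor ✓ (not excluded); service 384 days ≥ 1 year (≈365 days) ✓; grade P3 ≥ P3 ✓ → eligible.
Wellness Stipend — status contractor ✗ (requires temporary) → not eligible.
Short-Term Disability — service 384 days < 18 months (≈540 days) ✗ → not eligible.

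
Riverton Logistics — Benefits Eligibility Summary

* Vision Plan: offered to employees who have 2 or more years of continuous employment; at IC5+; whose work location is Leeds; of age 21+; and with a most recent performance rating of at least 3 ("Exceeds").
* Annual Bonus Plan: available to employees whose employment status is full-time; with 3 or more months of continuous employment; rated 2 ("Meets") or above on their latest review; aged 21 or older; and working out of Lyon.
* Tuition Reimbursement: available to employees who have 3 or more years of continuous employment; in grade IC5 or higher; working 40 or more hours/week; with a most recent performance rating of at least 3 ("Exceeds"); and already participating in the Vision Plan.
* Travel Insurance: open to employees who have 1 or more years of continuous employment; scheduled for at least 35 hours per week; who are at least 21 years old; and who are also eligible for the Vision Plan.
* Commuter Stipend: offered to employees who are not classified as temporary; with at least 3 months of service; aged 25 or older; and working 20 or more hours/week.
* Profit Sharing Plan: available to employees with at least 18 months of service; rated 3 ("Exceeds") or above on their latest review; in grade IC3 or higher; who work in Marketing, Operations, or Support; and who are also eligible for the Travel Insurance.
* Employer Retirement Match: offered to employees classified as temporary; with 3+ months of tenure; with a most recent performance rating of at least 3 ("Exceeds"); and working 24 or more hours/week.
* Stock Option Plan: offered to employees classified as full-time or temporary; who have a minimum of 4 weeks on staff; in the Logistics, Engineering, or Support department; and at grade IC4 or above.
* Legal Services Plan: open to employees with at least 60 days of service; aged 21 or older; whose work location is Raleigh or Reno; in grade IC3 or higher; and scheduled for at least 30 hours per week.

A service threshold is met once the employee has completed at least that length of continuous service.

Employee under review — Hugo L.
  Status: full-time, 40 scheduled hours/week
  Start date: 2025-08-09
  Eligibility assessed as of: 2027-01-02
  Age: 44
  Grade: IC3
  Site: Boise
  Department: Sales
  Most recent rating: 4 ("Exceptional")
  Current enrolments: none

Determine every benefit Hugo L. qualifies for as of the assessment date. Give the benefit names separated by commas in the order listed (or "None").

Service from 2025-08-09 to 2027-01-02: 511 days.
Vision Plan — service 511 days < 2 years (≈730 days) ✗ → not eligible.
Annual Bonus Plan — status full-time ✓; service 511 days ≥ 3 months (≈90 days) ✓; rating 4 ≥ 2 ✓; age 44 ≥ 21 ✓; site Boise ✗ (not Lyon) → not eligible.
Tuition Reimbursement — service 511 days < 3 years (≈1095 days) ✗ → not eligible.
Travel Insurance — service 511 days ≥ 1 year (≈365 days) ✓; 40 hrs/wk ≥ 35 ✓; age 44 ≥ 21 ✓; not eligible for Vision Plan ✗ → not eligible.
Commuter Stipend — status full-time ✓ (not excluded); service 511 days ≥ 3 months (≈90 days) ✓; age 44 ≥ 25 ✓; 40 hrs/wk ≥ 20 ✓ → eligible.
Profit Sharing Plan — service 511 days < 18 months (≈540 days) ✗ → not eligible.
Employer Retirement Match — status full-time ✗ (requires temporary) → not eligible.
Stock Option Plan — status full-time ✓; service 511 days ≥ 4 weeks (≈28 days) ✓; dept Sales ✗ → not eligible.
Legal Services Plan — service 511 days ≥ 60 days ✓; age 44 ≥ 21 ✓; site Boise ✗ (not Raleigh or Reno) → not eligible.

Commuter Stipend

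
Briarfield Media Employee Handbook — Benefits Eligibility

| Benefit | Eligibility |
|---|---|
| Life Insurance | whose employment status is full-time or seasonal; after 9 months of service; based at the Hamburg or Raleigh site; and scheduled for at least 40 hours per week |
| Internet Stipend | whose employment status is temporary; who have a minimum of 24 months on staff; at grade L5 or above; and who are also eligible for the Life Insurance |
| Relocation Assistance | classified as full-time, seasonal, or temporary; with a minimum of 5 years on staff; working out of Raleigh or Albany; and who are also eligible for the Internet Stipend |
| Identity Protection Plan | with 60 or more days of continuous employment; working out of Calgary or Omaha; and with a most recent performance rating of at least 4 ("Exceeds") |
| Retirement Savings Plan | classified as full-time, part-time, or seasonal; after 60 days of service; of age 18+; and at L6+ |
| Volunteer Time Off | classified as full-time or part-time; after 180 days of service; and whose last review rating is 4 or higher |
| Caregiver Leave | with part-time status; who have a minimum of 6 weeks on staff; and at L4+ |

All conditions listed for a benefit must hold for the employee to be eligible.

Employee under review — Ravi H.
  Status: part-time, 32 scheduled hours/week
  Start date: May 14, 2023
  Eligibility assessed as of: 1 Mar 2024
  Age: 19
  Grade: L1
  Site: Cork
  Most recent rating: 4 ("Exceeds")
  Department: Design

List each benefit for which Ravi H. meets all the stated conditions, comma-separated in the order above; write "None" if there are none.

Volunteer Time Off

Service from May 14, 2023 to 1 Mar 2024: 292 days.
Life Insurance — status part-time ✗ (requires full-time or seasonal) → not eligible.
Internet Stipend — status part-time ✗ (requires temporary) → not eligible.
Relocation Assistance — status part-time ✗ (requires full-time, seasonal, or temporary) → not eligible.
Identity Protection Plan — service 292 days ≥ 60 days ✓; site Cork ✗ (not Calgary or Omaha) → not eligible.
Retirement Savings Plan — status part-time ✓; service 292 days ≥ 60 days ✓; age 19 ≥ 18 ✓; grade L1 < L6 ✗ → not eligible.
Volunteer Time Off — status part-time ✓; service 292 days ≥ 180 days ✓; rating 4 ≥ 4 ✓ → eligible.
Caregiver Leave — status part-time ✓; service 292 days ≥ 6 weeks (≈42 days) ✓; grade L1 < L4 ✗ → not eligible.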